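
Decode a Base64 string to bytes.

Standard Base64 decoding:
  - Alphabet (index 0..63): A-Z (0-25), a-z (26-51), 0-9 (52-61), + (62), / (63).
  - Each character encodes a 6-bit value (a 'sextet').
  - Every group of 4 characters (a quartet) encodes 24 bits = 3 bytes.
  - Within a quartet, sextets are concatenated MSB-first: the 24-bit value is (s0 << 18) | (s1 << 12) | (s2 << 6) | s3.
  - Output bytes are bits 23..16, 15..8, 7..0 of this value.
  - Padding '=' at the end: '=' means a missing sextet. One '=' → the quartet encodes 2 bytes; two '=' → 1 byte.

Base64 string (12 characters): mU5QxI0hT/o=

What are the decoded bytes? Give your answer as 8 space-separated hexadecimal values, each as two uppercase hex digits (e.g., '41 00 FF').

Answer: 99 4E 50 C4 8D 21 4F FA

Derivation:
After char 0 ('m'=38): chars_in_quartet=1 acc=0x26 bytes_emitted=0
After char 1 ('U'=20): chars_in_quartet=2 acc=0x994 bytes_emitted=0
After char 2 ('5'=57): chars_in_quartet=3 acc=0x26539 bytes_emitted=0
After char 3 ('Q'=16): chars_in_quartet=4 acc=0x994E50 -> emit 99 4E 50, reset; bytes_emitted=3
After char 4 ('x'=49): chars_in_quartet=1 acc=0x31 bytes_emitted=3
After char 5 ('I'=8): chars_in_quartet=2 acc=0xC48 bytes_emitted=3
After char 6 ('0'=52): chars_in_quartet=3 acc=0x31234 bytes_emitted=3
After char 7 ('h'=33): chars_in_quartet=4 acc=0xC48D21 -> emit C4 8D 21, reset; bytes_emitted=6
After char 8 ('T'=19): chars_in_quartet=1 acc=0x13 bytes_emitted=6
After char 9 ('/'=63): chars_in_quartet=2 acc=0x4FF bytes_emitted=6
After char 10 ('o'=40): chars_in_quartet=3 acc=0x13FE8 bytes_emitted=6
Padding '=': partial quartet acc=0x13FE8 -> emit 4F FA; bytes_emitted=8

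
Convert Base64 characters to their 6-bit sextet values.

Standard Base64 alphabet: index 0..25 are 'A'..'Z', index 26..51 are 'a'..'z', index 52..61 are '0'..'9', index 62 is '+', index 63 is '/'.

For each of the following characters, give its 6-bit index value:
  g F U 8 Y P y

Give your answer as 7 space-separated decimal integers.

'g': a..z range, 26 + ord('g') − ord('a') = 32
'F': A..Z range, ord('F') − ord('A') = 5
'U': A..Z range, ord('U') − ord('A') = 20
'8': 0..9 range, 52 + ord('8') − ord('0') = 60
'Y': A..Z range, ord('Y') − ord('A') = 24
'P': A..Z range, ord('P') − ord('A') = 15
'y': a..z range, 26 + ord('y') − ord('a') = 50

Answer: 32 5 20 60 24 15 50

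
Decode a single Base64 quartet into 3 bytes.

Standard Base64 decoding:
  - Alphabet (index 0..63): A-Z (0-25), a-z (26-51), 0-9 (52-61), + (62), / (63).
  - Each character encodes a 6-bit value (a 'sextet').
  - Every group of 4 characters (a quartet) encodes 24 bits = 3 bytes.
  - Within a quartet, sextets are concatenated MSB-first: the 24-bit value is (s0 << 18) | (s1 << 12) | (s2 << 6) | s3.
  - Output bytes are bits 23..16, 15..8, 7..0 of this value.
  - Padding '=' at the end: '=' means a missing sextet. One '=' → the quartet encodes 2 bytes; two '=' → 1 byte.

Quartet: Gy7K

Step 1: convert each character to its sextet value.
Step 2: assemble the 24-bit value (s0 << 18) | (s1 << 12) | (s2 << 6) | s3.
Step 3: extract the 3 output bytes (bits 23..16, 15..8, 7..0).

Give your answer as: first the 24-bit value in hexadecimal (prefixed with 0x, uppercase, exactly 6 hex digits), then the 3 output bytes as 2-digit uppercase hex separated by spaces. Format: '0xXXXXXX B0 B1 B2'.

Sextets: G=6, y=50, 7=59, K=10
24-bit: (6<<18) | (50<<12) | (59<<6) | 10
      = 0x180000 | 0x032000 | 0x000EC0 | 0x00000A
      = 0x1B2ECA
Bytes: (v>>16)&0xFF=1B, (v>>8)&0xFF=2E, v&0xFF=CA

Answer: 0x1B2ECA 1B 2E CA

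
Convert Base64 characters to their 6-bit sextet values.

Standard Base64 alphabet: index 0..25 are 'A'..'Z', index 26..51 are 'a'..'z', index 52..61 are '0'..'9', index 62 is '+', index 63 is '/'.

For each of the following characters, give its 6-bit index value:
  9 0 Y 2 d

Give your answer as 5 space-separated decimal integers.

Answer: 61 52 24 54 29

Derivation:
'9': 0..9 range, 52 + ord('9') − ord('0') = 61
'0': 0..9 range, 52 + ord('0') − ord('0') = 52
'Y': A..Z range, ord('Y') − ord('A') = 24
'2': 0..9 range, 52 + ord('2') − ord('0') = 54
'd': a..z range, 26 + ord('d') − ord('a') = 29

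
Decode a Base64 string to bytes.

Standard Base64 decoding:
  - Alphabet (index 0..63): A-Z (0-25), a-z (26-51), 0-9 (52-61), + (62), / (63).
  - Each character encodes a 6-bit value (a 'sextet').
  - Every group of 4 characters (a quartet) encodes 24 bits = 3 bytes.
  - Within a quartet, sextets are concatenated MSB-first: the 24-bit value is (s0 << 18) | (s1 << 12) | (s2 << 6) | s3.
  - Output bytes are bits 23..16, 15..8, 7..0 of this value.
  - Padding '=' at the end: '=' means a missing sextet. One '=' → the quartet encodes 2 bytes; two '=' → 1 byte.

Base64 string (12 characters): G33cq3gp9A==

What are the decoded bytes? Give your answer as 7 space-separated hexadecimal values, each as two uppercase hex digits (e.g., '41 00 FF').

After char 0 ('G'=6): chars_in_quartet=1 acc=0x6 bytes_emitted=0
After char 1 ('3'=55): chars_in_quartet=2 acc=0x1B7 bytes_emitted=0
After char 2 ('3'=55): chars_in_quartet=3 acc=0x6DF7 bytes_emitted=0
After char 3 ('c'=28): chars_in_quartet=4 acc=0x1B7DDC -> emit 1B 7D DC, reset; bytes_emitted=3
After char 4 ('q'=42): chars_in_quartet=1 acc=0x2A bytes_emitted=3
After char 5 ('3'=55): chars_in_quartet=2 acc=0xAB7 bytes_emitted=3
After char 6 ('g'=32): chars_in_quartet=3 acc=0x2ADE0 bytes_emitted=3
After char 7 ('p'=41): chars_in_quartet=4 acc=0xAB7829 -> emit AB 78 29, reset; bytes_emitted=6
After char 8 ('9'=61): chars_in_quartet=1 acc=0x3D bytes_emitted=6
After char 9 ('A'=0): chars_in_quartet=2 acc=0xF40 bytes_emitted=6
Padding '==': partial quartet acc=0xF40 -> emit F4; bytes_emitted=7

Answer: 1B 7D DC AB 78 29 F4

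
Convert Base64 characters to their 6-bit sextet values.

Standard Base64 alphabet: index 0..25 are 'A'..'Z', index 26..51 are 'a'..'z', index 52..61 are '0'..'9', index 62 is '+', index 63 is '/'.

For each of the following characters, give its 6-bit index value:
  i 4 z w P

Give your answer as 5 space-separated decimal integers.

Answer: 34 56 51 48 15

Derivation:
'i': a..z range, 26 + ord('i') − ord('a') = 34
'4': 0..9 range, 52 + ord('4') − ord('0') = 56
'z': a..z range, 26 + ord('z') − ord('a') = 51
'w': a..z range, 26 + ord('w') − ord('a') = 48
'P': A..Z range, ord('P') − ord('A') = 15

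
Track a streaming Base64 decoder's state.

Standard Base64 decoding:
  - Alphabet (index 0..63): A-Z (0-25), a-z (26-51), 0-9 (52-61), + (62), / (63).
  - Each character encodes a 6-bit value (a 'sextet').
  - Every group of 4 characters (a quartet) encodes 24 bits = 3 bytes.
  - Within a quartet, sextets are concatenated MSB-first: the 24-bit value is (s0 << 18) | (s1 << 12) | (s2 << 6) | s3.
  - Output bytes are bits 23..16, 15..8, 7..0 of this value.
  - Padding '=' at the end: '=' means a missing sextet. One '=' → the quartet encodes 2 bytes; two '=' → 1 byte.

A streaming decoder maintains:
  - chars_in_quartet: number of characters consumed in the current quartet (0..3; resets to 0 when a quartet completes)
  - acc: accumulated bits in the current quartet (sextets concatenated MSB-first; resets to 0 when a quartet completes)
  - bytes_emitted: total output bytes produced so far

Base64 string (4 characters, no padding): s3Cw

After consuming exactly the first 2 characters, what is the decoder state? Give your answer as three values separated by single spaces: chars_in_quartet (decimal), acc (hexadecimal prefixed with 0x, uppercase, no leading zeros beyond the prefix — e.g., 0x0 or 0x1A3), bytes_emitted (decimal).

After char 0 ('s'=44): chars_in_quartet=1 acc=0x2C bytes_emitted=0
After char 1 ('3'=55): chars_in_quartet=2 acc=0xB37 bytes_emitted=0

Answer: 2 0xB37 0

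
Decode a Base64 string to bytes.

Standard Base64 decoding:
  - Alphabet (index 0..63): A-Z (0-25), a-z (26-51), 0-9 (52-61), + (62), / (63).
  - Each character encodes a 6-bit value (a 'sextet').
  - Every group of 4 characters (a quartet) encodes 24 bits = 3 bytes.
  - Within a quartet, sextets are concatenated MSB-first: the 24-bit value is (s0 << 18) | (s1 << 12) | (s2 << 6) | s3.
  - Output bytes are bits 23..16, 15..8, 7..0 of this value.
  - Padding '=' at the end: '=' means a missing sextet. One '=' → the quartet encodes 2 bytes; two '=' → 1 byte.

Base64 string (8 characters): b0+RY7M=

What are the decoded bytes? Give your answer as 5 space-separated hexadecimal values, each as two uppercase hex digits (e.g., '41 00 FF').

Answer: 6F 4F 91 63 B3

Derivation:
After char 0 ('b'=27): chars_in_quartet=1 acc=0x1B bytes_emitted=0
After char 1 ('0'=52): chars_in_quartet=2 acc=0x6F4 bytes_emitted=0
After char 2 ('+'=62): chars_in_quartet=3 acc=0x1BD3E bytes_emitted=0
After char 3 ('R'=17): chars_in_quartet=4 acc=0x6F4F91 -> emit 6F 4F 91, reset; bytes_emitted=3
After char 4 ('Y'=24): chars_in_quartet=1 acc=0x18 bytes_emitted=3
After char 5 ('7'=59): chars_in_quartet=2 acc=0x63B bytes_emitted=3
After char 6 ('M'=12): chars_in_quartet=3 acc=0x18ECC bytes_emitted=3
Padding '=': partial quartet acc=0x18ECC -> emit 63 B3; bytes_emitted=5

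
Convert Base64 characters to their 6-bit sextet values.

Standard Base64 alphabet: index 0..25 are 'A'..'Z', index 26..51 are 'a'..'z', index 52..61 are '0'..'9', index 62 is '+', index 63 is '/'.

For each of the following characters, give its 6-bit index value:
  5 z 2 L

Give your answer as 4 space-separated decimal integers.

'5': 0..9 range, 52 + ord('5') − ord('0') = 57
'z': a..z range, 26 + ord('z') − ord('a') = 51
'2': 0..9 range, 52 + ord('2') − ord('0') = 54
'L': A..Z range, ord('L') − ord('A') = 11

Answer: 57 51 54 11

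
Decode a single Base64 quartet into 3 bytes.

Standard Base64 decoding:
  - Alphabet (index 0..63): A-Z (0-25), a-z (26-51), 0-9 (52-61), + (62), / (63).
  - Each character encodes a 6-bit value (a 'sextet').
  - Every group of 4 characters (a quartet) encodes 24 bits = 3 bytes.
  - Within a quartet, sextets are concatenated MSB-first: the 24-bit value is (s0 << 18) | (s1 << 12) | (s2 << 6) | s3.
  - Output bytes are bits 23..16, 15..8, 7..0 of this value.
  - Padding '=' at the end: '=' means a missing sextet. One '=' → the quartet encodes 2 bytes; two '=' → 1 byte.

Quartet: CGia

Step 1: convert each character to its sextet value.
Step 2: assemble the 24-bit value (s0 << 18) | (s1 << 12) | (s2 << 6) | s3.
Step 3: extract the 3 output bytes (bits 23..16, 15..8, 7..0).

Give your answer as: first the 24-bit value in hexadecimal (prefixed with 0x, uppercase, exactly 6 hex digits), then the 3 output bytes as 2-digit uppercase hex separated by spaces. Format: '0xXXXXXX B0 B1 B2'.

Answer: 0x08689A 08 68 9A

Derivation:
Sextets: C=2, G=6, i=34, a=26
24-bit: (2<<18) | (6<<12) | (34<<6) | 26
      = 0x080000 | 0x006000 | 0x000880 | 0x00001A
      = 0x08689A
Bytes: (v>>16)&0xFF=08, (v>>8)&0xFF=68, v&0xFF=9A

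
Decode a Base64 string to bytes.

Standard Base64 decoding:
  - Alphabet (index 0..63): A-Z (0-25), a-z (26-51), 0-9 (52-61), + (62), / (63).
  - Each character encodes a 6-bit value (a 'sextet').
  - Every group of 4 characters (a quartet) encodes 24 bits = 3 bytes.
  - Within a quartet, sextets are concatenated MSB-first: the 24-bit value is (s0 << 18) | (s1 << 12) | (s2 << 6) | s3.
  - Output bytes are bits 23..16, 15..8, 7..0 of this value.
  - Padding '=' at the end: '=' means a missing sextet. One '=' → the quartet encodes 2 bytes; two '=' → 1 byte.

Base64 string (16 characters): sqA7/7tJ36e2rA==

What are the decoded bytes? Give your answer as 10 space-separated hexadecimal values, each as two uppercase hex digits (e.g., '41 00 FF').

Answer: B2 A0 3B FF BB 49 DF A7 B6 AC

Derivation:
After char 0 ('s'=44): chars_in_quartet=1 acc=0x2C bytes_emitted=0
After char 1 ('q'=42): chars_in_quartet=2 acc=0xB2A bytes_emitted=0
After char 2 ('A'=0): chars_in_quartet=3 acc=0x2CA80 bytes_emitted=0
After char 3 ('7'=59): chars_in_quartet=4 acc=0xB2A03B -> emit B2 A0 3B, reset; bytes_emitted=3
After char 4 ('/'=63): chars_in_quartet=1 acc=0x3F bytes_emitted=3
After char 5 ('7'=59): chars_in_quartet=2 acc=0xFFB bytes_emitted=3
After char 6 ('t'=45): chars_in_quartet=3 acc=0x3FEED bytes_emitted=3
After char 7 ('J'=9): chars_in_quartet=4 acc=0xFFBB49 -> emit FF BB 49, reset; bytes_emitted=6
After char 8 ('3'=55): chars_in_quartet=1 acc=0x37 bytes_emitted=6
After char 9 ('6'=58): chars_in_quartet=2 acc=0xDFA bytes_emitted=6
After char 10 ('e'=30): chars_in_quartet=3 acc=0x37E9E bytes_emitted=6
After char 11 ('2'=54): chars_in_quartet=4 acc=0xDFA7B6 -> emit DF A7 B6, reset; bytes_emitted=9
After char 12 ('r'=43): chars_in_quartet=1 acc=0x2B bytes_emitted=9
After char 13 ('A'=0): chars_in_quartet=2 acc=0xAC0 bytes_emitted=9
Padding '==': partial quartet acc=0xAC0 -> emit AC; bytes_emitted=10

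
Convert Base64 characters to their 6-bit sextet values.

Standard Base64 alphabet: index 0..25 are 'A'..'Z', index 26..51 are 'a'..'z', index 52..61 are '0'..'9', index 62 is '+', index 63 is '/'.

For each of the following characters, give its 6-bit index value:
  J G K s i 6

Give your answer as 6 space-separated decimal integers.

Answer: 9 6 10 44 34 58

Derivation:
'J': A..Z range, ord('J') − ord('A') = 9
'G': A..Z range, ord('G') − ord('A') = 6
'K': A..Z range, ord('K') − ord('A') = 10
's': a..z range, 26 + ord('s') − ord('a') = 44
'i': a..z range, 26 + ord('i') − ord('a') = 34
'6': 0..9 range, 52 + ord('6') − ord('0') = 58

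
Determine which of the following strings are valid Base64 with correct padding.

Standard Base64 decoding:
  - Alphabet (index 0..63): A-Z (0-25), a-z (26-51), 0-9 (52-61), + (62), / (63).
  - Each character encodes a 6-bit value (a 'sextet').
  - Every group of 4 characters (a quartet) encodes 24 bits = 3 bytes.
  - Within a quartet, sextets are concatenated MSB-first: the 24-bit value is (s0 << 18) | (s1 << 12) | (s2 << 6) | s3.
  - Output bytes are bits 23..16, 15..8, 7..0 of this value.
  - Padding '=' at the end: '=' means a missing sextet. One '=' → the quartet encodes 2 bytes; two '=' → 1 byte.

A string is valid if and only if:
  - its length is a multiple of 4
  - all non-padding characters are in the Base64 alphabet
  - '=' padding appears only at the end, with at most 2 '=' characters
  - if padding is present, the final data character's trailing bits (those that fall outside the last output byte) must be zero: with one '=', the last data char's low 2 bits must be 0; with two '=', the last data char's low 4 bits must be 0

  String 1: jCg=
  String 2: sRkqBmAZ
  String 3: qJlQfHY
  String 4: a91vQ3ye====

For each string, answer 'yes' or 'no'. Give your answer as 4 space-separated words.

Answer: yes yes no no

Derivation:
String 1: 'jCg=' → valid
String 2: 'sRkqBmAZ' → valid
String 3: 'qJlQfHY' → invalid (len=7 not mult of 4)
String 4: 'a91vQ3ye====' → invalid (4 pad chars (max 2))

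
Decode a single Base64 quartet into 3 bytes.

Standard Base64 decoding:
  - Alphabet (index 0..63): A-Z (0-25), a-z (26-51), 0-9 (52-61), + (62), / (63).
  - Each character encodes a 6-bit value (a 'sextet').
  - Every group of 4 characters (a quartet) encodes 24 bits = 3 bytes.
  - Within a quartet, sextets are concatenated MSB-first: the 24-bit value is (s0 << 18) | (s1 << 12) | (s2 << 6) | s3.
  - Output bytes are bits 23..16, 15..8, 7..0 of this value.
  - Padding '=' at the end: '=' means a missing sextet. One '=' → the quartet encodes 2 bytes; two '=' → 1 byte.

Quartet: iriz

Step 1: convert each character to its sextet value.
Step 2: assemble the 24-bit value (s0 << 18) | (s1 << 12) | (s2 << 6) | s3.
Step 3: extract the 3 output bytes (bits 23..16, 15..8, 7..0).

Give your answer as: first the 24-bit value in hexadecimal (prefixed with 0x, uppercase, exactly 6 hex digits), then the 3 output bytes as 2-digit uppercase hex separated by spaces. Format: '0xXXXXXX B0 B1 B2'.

Sextets: i=34, r=43, i=34, z=51
24-bit: (34<<18) | (43<<12) | (34<<6) | 51
      = 0x880000 | 0x02B000 | 0x000880 | 0x000033
      = 0x8AB8B3
Bytes: (v>>16)&0xFF=8A, (v>>8)&0xFF=B8, v&0xFF=B3

Answer: 0x8AB8B3 8A B8 B3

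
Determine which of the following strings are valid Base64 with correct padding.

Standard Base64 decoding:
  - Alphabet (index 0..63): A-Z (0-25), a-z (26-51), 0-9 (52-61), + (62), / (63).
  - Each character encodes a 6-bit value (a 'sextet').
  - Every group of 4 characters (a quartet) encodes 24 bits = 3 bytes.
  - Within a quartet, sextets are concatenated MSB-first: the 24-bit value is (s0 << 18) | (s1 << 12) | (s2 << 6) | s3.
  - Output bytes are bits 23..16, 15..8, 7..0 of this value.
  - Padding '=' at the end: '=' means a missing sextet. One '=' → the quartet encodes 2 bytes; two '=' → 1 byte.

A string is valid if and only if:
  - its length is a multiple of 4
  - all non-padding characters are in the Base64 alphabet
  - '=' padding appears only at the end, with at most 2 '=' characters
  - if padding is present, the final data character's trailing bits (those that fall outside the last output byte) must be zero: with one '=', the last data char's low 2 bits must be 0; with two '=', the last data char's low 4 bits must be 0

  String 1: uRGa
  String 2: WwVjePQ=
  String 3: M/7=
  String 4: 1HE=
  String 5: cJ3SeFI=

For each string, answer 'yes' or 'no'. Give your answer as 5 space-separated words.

Answer: yes yes no yes yes

Derivation:
String 1: 'uRGa' → valid
String 2: 'WwVjePQ=' → valid
String 3: 'M/7=' → invalid (bad trailing bits)
String 4: '1HE=' → valid
String 5: 'cJ3SeFI=' → valid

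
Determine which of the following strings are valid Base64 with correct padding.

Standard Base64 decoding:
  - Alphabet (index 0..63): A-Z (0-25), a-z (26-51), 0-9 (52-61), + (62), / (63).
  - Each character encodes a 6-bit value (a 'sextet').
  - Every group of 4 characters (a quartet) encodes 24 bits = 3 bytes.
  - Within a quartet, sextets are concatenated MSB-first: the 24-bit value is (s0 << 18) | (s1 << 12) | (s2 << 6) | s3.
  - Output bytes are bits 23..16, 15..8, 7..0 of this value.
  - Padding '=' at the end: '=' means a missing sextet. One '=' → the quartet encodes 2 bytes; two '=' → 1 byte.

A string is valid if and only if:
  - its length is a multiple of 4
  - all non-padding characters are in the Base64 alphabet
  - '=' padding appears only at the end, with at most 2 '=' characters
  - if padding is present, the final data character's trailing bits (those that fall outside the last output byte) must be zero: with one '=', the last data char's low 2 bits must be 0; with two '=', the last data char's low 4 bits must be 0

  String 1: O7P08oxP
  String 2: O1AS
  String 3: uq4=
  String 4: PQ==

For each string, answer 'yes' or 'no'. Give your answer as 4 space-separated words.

Answer: yes yes yes yes

Derivation:
String 1: 'O7P08oxP' → valid
String 2: 'O1AS' → valid
String 3: 'uq4=' → valid
String 4: 'PQ==' → valid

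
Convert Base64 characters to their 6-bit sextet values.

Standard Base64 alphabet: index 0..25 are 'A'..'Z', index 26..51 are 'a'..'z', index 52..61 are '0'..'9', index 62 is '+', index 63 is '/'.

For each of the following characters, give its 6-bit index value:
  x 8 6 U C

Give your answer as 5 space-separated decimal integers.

'x': a..z range, 26 + ord('x') − ord('a') = 49
'8': 0..9 range, 52 + ord('8') − ord('0') = 60
'6': 0..9 range, 52 + ord('6') − ord('0') = 58
'U': A..Z range, ord('U') − ord('A') = 20
'C': A..Z range, ord('C') − ord('A') = 2

Answer: 49 60 58 20 2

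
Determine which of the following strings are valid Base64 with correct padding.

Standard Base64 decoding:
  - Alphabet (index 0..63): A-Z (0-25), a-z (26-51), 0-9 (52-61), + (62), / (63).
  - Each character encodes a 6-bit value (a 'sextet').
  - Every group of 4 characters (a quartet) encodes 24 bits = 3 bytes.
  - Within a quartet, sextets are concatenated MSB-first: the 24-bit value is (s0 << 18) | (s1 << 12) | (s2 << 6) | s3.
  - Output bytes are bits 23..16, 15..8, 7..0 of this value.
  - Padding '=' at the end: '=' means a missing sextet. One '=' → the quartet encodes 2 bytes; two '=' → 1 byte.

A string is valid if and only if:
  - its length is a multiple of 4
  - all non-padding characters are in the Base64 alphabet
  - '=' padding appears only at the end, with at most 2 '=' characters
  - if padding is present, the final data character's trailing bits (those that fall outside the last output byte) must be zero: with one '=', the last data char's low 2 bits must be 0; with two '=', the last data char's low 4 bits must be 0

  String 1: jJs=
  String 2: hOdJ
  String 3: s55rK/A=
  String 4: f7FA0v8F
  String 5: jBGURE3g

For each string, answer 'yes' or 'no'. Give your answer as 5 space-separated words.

String 1: 'jJs=' → valid
String 2: 'hOdJ' → valid
String 3: 's55rK/A=' → valid
String 4: 'f7FA0v8F' → valid
String 5: 'jBGURE3g' → valid

Answer: yes yes yes yes yes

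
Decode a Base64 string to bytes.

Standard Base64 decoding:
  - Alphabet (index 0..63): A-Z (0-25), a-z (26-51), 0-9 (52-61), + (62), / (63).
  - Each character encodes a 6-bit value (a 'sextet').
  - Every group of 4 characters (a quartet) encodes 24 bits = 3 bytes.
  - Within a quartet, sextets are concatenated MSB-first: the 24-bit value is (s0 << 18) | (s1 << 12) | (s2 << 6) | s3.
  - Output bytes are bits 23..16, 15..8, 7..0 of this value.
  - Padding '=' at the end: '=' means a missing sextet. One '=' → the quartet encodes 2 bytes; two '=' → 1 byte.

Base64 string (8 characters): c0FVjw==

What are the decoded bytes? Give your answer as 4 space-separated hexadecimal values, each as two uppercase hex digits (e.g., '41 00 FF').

After char 0 ('c'=28): chars_in_quartet=1 acc=0x1C bytes_emitted=0
After char 1 ('0'=52): chars_in_quartet=2 acc=0x734 bytes_emitted=0
After char 2 ('F'=5): chars_in_quartet=3 acc=0x1CD05 bytes_emitted=0
After char 3 ('V'=21): chars_in_quartet=4 acc=0x734155 -> emit 73 41 55, reset; bytes_emitted=3
After char 4 ('j'=35): chars_in_quartet=1 acc=0x23 bytes_emitted=3
After char 5 ('w'=48): chars_in_quartet=2 acc=0x8F0 bytes_emitted=3
Padding '==': partial quartet acc=0x8F0 -> emit 8F; bytes_emitted=4

Answer: 73 41 55 8F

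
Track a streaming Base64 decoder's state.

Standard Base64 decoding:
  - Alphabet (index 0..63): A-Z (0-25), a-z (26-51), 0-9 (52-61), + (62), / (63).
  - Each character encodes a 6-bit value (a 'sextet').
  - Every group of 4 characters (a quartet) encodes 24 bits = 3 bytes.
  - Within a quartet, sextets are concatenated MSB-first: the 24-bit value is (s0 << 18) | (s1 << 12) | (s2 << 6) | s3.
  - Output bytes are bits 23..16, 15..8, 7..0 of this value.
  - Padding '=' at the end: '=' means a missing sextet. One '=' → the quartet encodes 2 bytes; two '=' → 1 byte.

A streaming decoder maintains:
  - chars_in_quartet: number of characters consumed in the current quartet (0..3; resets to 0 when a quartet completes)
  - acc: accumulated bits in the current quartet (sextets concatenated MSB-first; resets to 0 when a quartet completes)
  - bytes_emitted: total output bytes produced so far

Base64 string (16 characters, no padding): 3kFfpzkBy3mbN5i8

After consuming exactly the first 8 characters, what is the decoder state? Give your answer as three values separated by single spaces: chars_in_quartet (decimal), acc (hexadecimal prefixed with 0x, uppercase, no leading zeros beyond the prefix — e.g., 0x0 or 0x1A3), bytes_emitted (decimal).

Answer: 0 0x0 6

Derivation:
After char 0 ('3'=55): chars_in_quartet=1 acc=0x37 bytes_emitted=0
After char 1 ('k'=36): chars_in_quartet=2 acc=0xDE4 bytes_emitted=0
After char 2 ('F'=5): chars_in_quartet=3 acc=0x37905 bytes_emitted=0
After char 3 ('f'=31): chars_in_quartet=4 acc=0xDE415F -> emit DE 41 5F, reset; bytes_emitted=3
After char 4 ('p'=41): chars_in_quartet=1 acc=0x29 bytes_emitted=3
After char 5 ('z'=51): chars_in_quartet=2 acc=0xA73 bytes_emitted=3
After char 6 ('k'=36): chars_in_quartet=3 acc=0x29CE4 bytes_emitted=3
After char 7 ('B'=1): chars_in_quartet=4 acc=0xA73901 -> emit A7 39 01, reset; bytes_emitted=6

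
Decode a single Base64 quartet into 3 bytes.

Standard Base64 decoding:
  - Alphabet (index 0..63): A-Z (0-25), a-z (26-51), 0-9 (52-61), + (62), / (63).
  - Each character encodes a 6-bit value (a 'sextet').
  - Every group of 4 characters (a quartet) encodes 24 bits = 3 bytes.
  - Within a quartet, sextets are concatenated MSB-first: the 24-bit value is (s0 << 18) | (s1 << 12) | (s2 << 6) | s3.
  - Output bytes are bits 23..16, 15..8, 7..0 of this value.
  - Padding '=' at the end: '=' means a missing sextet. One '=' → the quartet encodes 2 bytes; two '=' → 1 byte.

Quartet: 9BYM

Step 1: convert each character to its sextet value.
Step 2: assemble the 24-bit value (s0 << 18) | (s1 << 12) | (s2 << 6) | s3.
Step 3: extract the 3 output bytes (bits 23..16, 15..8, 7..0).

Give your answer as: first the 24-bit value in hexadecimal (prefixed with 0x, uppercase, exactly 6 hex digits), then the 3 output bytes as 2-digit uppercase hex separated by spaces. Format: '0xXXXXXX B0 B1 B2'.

Sextets: 9=61, B=1, Y=24, M=12
24-bit: (61<<18) | (1<<12) | (24<<6) | 12
      = 0xF40000 | 0x001000 | 0x000600 | 0x00000C
      = 0xF4160C
Bytes: (v>>16)&0xFF=F4, (v>>8)&0xFF=16, v&0xFF=0C

Answer: 0xF4160C F4 16 0C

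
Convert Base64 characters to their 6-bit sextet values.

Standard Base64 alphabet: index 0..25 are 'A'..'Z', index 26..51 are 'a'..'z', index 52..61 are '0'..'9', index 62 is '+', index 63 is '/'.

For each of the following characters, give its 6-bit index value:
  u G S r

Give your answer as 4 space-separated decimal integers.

'u': a..z range, 26 + ord('u') − ord('a') = 46
'G': A..Z range, ord('G') − ord('A') = 6
'S': A..Z range, ord('S') − ord('A') = 18
'r': a..z range, 26 + ord('r') − ord('a') = 43

Answer: 46 6 18 43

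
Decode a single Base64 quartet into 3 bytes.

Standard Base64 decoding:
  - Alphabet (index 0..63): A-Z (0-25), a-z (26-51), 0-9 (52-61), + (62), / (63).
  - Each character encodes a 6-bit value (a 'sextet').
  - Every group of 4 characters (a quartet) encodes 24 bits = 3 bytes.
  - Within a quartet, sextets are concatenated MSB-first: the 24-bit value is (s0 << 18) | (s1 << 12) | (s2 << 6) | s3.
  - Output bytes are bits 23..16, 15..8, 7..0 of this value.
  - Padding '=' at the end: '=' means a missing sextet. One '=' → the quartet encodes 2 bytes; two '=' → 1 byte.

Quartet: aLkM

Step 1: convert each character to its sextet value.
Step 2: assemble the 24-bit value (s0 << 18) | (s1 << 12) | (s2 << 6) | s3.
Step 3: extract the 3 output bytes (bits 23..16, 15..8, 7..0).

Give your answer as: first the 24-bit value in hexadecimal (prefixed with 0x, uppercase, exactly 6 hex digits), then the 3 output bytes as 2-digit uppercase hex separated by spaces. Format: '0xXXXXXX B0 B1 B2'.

Sextets: a=26, L=11, k=36, M=12
24-bit: (26<<18) | (11<<12) | (36<<6) | 12
      = 0x680000 | 0x00B000 | 0x000900 | 0x00000C
      = 0x68B90C
Bytes: (v>>16)&0xFF=68, (v>>8)&0xFF=B9, v&0xFF=0C

Answer: 0x68B90C 68 B9 0C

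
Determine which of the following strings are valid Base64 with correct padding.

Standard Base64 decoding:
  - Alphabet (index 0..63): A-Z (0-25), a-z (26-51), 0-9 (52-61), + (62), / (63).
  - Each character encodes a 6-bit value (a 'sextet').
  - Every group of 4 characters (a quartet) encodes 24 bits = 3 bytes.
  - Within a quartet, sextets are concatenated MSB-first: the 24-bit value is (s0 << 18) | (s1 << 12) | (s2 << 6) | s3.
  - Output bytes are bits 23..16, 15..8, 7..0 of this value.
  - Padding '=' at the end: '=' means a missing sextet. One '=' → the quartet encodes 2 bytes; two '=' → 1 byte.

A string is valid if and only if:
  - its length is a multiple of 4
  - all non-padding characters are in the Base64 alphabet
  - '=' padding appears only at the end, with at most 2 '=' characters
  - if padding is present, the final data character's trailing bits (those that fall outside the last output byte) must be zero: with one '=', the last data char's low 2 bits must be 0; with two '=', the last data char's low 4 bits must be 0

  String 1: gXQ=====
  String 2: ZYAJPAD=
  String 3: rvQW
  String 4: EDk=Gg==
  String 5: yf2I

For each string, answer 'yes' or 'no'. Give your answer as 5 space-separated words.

Answer: no no yes no yes

Derivation:
String 1: 'gXQ=====' → invalid (5 pad chars (max 2))
String 2: 'ZYAJPAD=' → invalid (bad trailing bits)
String 3: 'rvQW' → valid
String 4: 'EDk=Gg==' → invalid (bad char(s): ['=']; '=' in middle)
String 5: 'yf2I' → valid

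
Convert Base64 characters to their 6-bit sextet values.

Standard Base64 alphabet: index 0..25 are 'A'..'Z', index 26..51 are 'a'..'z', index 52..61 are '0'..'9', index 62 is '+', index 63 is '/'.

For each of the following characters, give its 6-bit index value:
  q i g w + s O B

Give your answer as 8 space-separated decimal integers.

Answer: 42 34 32 48 62 44 14 1

Derivation:
'q': a..z range, 26 + ord('q') − ord('a') = 42
'i': a..z range, 26 + ord('i') − ord('a') = 34
'g': a..z range, 26 + ord('g') − ord('a') = 32
'w': a..z range, 26 + ord('w') − ord('a') = 48
'+': index 62
's': a..z range, 26 + ord('s') − ord('a') = 44
'O': A..Z range, ord('O') − ord('A') = 14
'B': A..Z range, ord('B') − ord('A') = 1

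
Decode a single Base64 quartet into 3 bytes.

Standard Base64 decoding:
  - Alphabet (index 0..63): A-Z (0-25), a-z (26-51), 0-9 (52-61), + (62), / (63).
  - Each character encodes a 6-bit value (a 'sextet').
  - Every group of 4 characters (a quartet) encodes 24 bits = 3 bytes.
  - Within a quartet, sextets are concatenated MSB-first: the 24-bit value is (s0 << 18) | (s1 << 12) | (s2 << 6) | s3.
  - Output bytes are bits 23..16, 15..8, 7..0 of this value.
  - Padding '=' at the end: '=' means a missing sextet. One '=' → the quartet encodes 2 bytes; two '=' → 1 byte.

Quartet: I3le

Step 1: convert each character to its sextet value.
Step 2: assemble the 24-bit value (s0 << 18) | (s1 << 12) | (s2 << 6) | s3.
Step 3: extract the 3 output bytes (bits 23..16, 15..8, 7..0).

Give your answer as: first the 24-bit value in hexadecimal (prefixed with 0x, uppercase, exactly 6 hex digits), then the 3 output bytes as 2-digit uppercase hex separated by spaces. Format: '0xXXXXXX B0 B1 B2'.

Sextets: I=8, 3=55, l=37, e=30
24-bit: (8<<18) | (55<<12) | (37<<6) | 30
      = 0x200000 | 0x037000 | 0x000940 | 0x00001E
      = 0x23795E
Bytes: (v>>16)&0xFF=23, (v>>8)&0xFF=79, v&0xFF=5E

Answer: 0x23795E 23 79 5E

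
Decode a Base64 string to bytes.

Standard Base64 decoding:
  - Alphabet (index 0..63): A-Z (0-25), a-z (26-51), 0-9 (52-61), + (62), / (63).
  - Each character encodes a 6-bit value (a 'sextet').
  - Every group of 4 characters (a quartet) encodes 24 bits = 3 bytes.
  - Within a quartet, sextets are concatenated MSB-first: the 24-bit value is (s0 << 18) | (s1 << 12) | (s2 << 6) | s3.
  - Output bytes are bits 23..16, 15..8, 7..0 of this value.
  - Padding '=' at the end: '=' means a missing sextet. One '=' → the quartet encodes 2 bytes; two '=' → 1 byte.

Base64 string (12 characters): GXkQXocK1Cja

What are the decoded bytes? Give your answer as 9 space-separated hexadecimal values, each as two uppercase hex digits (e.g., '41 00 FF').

Answer: 19 79 10 5E 87 0A D4 28 DA

Derivation:
After char 0 ('G'=6): chars_in_quartet=1 acc=0x6 bytes_emitted=0
After char 1 ('X'=23): chars_in_quartet=2 acc=0x197 bytes_emitted=0
After char 2 ('k'=36): chars_in_quartet=3 acc=0x65E4 bytes_emitted=0
After char 3 ('Q'=16): chars_in_quartet=4 acc=0x197910 -> emit 19 79 10, reset; bytes_emitted=3
After char 4 ('X'=23): chars_in_quartet=1 acc=0x17 bytes_emitted=3
After char 5 ('o'=40): chars_in_quartet=2 acc=0x5E8 bytes_emitted=3
After char 6 ('c'=28): chars_in_quartet=3 acc=0x17A1C bytes_emitted=3
After char 7 ('K'=10): chars_in_quartet=4 acc=0x5E870A -> emit 5E 87 0A, reset; bytes_emitted=6
After char 8 ('1'=53): chars_in_quartet=1 acc=0x35 bytes_emitted=6
After char 9 ('C'=2): chars_in_quartet=2 acc=0xD42 bytes_emitted=6
After char 10 ('j'=35): chars_in_quartet=3 acc=0x350A3 bytes_emitted=6
After char 11 ('a'=26): chars_in_quartet=4 acc=0xD428DA -> emit D4 28 DA, reset; bytes_emitted=9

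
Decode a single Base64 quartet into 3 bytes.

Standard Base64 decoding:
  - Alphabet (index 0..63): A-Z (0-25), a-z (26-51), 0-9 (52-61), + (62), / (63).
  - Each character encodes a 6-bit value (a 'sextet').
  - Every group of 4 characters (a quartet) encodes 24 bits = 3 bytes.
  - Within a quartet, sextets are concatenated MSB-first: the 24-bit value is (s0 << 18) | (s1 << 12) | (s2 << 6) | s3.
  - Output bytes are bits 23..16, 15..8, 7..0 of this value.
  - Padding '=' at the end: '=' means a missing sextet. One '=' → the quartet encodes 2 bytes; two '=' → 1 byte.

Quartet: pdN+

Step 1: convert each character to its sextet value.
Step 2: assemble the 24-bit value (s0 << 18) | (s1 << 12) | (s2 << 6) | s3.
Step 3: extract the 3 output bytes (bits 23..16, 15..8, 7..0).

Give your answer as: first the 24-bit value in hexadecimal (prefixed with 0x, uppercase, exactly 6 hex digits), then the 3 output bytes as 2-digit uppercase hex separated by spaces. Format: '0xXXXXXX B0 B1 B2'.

Answer: 0xA5D37E A5 D3 7E

Derivation:
Sextets: p=41, d=29, N=13, +=62
24-bit: (41<<18) | (29<<12) | (13<<6) | 62
      = 0xA40000 | 0x01D000 | 0x000340 | 0x00003E
      = 0xA5D37E
Bytes: (v>>16)&0xFF=A5, (v>>8)&0xFF=D3, v&0xFF=7E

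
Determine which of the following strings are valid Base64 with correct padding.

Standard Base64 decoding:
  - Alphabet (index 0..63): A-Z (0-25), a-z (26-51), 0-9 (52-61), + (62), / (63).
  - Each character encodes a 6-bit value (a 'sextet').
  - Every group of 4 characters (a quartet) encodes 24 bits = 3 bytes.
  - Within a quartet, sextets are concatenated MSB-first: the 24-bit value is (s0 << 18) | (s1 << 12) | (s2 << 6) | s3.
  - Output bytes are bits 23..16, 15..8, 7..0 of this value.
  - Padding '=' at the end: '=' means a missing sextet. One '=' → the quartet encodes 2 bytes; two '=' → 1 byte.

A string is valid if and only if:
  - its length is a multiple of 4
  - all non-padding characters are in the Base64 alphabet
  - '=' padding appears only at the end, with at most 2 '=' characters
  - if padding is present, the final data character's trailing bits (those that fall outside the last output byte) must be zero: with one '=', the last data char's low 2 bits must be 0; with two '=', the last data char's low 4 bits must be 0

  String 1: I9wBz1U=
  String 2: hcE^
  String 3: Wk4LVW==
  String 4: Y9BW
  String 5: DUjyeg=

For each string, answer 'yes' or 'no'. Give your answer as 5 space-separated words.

Answer: yes no no yes no

Derivation:
String 1: 'I9wBz1U=' → valid
String 2: 'hcE^' → invalid (bad char(s): ['^'])
String 3: 'Wk4LVW==' → invalid (bad trailing bits)
String 4: 'Y9BW' → valid
String 5: 'DUjyeg=' → invalid (len=7 not mult of 4)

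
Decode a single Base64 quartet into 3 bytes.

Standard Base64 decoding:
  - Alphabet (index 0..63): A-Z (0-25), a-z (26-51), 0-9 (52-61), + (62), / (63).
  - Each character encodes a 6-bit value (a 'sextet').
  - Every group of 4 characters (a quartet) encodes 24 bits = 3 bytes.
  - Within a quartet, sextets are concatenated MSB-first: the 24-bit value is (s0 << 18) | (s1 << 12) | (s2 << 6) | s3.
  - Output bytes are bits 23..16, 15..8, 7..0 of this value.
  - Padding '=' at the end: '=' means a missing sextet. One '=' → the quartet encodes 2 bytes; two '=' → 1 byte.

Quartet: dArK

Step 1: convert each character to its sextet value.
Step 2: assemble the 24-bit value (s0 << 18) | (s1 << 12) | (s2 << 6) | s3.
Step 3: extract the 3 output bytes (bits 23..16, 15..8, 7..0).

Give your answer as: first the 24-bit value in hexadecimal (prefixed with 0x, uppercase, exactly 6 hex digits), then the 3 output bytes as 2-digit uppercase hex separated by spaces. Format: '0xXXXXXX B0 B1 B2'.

Sextets: d=29, A=0, r=43, K=10
24-bit: (29<<18) | (0<<12) | (43<<6) | 10
      = 0x740000 | 0x000000 | 0x000AC0 | 0x00000A
      = 0x740ACA
Bytes: (v>>16)&0xFF=74, (v>>8)&0xFF=0A, v&0xFF=CA

Answer: 0x740ACA 74 0A CA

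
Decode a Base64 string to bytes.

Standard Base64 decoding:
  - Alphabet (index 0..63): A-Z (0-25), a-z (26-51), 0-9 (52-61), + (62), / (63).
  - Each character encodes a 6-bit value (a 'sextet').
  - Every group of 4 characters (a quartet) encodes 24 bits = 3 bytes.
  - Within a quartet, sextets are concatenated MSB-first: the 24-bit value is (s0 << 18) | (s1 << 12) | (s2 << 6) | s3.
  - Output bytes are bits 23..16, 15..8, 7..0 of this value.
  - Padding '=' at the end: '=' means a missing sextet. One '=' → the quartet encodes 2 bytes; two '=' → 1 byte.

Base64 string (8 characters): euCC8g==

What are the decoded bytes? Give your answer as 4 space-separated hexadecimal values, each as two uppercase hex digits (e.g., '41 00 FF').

After char 0 ('e'=30): chars_in_quartet=1 acc=0x1E bytes_emitted=0
After char 1 ('u'=46): chars_in_quartet=2 acc=0x7AE bytes_emitted=0
After char 2 ('C'=2): chars_in_quartet=3 acc=0x1EB82 bytes_emitted=0
After char 3 ('C'=2): chars_in_quartet=4 acc=0x7AE082 -> emit 7A E0 82, reset; bytes_emitted=3
After char 4 ('8'=60): chars_in_quartet=1 acc=0x3C bytes_emitted=3
After char 5 ('g'=32): chars_in_quartet=2 acc=0xF20 bytes_emitted=3
Padding '==': partial quartet acc=0xF20 -> emit F2; bytes_emitted=4

Answer: 7A E0 82 F2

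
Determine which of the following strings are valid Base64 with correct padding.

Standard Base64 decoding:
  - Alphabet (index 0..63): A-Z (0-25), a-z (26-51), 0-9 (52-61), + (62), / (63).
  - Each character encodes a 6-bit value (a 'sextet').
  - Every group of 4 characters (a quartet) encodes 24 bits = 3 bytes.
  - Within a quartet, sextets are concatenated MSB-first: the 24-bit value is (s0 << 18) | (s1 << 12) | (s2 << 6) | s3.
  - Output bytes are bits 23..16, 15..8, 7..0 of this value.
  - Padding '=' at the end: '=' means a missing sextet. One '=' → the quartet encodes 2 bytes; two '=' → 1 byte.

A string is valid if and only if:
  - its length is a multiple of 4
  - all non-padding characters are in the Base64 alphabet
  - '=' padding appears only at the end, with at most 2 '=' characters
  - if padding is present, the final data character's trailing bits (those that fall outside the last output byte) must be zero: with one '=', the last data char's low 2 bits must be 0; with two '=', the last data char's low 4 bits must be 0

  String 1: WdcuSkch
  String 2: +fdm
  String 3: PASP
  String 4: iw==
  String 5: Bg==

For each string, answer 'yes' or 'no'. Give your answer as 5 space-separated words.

String 1: 'WdcuSkch' → valid
String 2: '+fdm' → valid
String 3: 'PASP' → valid
String 4: 'iw==' → valid
String 5: 'Bg==' → valid

Answer: yes yes yes yes yes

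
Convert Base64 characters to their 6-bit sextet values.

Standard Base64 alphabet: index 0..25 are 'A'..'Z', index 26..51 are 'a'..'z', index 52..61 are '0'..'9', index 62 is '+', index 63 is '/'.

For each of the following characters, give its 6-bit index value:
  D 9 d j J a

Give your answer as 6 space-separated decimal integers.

'D': A..Z range, ord('D') − ord('A') = 3
'9': 0..9 range, 52 + ord('9') − ord('0') = 61
'd': a..z range, 26 + ord('d') − ord('a') = 29
'j': a..z range, 26 + ord('j') − ord('a') = 35
'J': A..Z range, ord('J') − ord('A') = 9
'a': a..z range, 26 + ord('a') − ord('a') = 26

Answer: 3 61 29 35 9 26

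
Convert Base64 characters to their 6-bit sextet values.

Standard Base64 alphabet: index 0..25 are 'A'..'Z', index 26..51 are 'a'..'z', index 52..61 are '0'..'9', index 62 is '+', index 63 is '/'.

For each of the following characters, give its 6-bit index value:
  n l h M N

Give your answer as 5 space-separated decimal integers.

'n': a..z range, 26 + ord('n') − ord('a') = 39
'l': a..z range, 26 + ord('l') − ord('a') = 37
'h': a..z range, 26 + ord('h') − ord('a') = 33
'M': A..Z range, ord('M') − ord('A') = 12
'N': A..Z range, ord('N') − ord('A') = 13

Answer: 39 37 33 12 13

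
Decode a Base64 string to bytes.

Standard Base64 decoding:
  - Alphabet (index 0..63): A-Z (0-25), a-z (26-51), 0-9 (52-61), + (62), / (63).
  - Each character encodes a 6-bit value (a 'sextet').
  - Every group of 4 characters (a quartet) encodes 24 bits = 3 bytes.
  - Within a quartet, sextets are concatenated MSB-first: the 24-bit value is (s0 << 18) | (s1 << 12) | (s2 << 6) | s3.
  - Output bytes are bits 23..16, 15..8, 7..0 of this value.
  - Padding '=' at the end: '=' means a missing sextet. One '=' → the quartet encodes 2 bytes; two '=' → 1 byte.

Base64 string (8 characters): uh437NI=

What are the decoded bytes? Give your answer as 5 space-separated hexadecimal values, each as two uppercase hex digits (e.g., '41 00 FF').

Answer: BA 1E 37 EC D2

Derivation:
After char 0 ('u'=46): chars_in_quartet=1 acc=0x2E bytes_emitted=0
After char 1 ('h'=33): chars_in_quartet=2 acc=0xBA1 bytes_emitted=0
After char 2 ('4'=56): chars_in_quartet=3 acc=0x2E878 bytes_emitted=0
After char 3 ('3'=55): chars_in_quartet=4 acc=0xBA1E37 -> emit BA 1E 37, reset; bytes_emitted=3
After char 4 ('7'=59): chars_in_quartet=1 acc=0x3B bytes_emitted=3
After char 5 ('N'=13): chars_in_quartet=2 acc=0xECD bytes_emitted=3
After char 6 ('I'=8): chars_in_quartet=3 acc=0x3B348 bytes_emitted=3
Padding '=': partial quartet acc=0x3B348 -> emit EC D2; bytes_emitted=5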